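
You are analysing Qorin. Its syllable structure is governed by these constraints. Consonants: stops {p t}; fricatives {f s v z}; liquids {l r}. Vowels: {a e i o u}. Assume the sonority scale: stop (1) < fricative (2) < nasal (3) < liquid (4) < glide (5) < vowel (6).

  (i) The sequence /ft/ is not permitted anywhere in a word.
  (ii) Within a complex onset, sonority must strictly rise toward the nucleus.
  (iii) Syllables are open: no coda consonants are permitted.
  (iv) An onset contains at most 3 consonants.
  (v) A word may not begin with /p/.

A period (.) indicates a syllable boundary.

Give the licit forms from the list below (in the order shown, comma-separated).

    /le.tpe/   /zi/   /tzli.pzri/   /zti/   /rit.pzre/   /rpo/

/le.tpe/ — violates constraint (ii): syllable 2 onset /tp/: /t/ (stop, 1) → /p/ (stop, 1) does not rise → illicit
/zi/ — σ1 onset /z/, coda /∅/ ok → licit
/tzli.pzri/ — σ1 onset /tzl/ (1→2→4 rises), coda /∅/ ok; σ2 onset /pzr/ (1→2→4 rises), coda /∅/ ok → licit
/zti/ — violates constraint (ii): syllable 1 onset /zt/: /z/ (fricative, 2) → /t/ (stop, 1) does not rise → illicit
/rit.pzre/ — violates constraint (iii): syllable 1 coda /t/ has 1 consonant (> 0) → illicit
/rpo/ — violates constraint (ii): syllable 1 onset /rp/: /r/ (liquid, 4) → /p/ (stop, 1) does not rise → illicit

/zi/, /tzli.pzri/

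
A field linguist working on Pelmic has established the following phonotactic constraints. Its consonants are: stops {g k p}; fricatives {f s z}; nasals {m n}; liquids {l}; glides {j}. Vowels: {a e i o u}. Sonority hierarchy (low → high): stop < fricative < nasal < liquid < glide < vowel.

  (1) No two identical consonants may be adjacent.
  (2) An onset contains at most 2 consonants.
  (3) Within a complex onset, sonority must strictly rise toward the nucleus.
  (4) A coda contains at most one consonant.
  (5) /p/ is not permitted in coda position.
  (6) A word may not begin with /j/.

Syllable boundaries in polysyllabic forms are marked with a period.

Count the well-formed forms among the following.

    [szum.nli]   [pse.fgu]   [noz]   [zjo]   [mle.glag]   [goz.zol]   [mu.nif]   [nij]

5

[szum.nli] — violates constraint 3: syllable 1 onset /sz/: /s/ (fricative, 2) → /z/ (fricative, 2) does not rise → ill-formed
[pse.fgu] — violates constraint 3: syllable 2 onset /fg/: /f/ (fricative, 2) → /g/ (stop, 1) does not rise → ill-formed
[noz] — σ1 onset /n/, coda /z/ ok → well-formed
[zjo] — σ1 onset /zj/ (2→5 rises), coda /∅/ ok → well-formed
[mle.glag] — σ1 onset /ml/ (3→4 rises), coda /∅/ ok; σ2 onset /gl/ (1→4 rises), coda /g/ ok → well-formed
[goz.zol] — violates constraint 1: adjacent identical consonants /zz/ → ill-formed
[mu.nif] — σ1 onset /m/, coda /∅/ ok; σ2 onset /n/, coda /f/ ok → well-formed
[nij] — σ1 onset /n/, coda /j/ ok → well-formed
Well-formed: [noz], [zjo], [mle.glag], [mu.nif], [nij] → 5.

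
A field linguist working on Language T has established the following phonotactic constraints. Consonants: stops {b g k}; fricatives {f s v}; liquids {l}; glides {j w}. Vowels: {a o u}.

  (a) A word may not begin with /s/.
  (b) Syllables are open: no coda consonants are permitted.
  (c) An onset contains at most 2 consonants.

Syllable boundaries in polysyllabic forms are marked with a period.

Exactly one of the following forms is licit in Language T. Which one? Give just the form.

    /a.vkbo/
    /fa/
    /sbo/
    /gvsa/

/fa/

/a.vkbo/ — violates constraint (c): syllable 2 onset /vkb/ has 3 consonants (> 2) → illicit
/fa/ — σ1 onset /f/, coda /∅/ ok → licit
/sbo/ — violates constraint (a): word begins with /s/ → illicit
/gvsa/ — violates constraint (c): syllable 1 onset /gvs/ has 3 consonants (> 2) → illicit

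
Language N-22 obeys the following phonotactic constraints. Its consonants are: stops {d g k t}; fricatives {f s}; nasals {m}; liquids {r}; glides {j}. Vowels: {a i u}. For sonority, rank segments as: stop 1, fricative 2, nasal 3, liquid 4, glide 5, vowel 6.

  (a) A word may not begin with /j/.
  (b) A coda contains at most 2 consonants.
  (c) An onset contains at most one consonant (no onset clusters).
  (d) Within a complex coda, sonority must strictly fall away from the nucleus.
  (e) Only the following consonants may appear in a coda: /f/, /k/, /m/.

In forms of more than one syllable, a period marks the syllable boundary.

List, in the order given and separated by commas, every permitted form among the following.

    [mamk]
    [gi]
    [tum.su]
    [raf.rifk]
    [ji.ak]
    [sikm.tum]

[mamk], [gi], [tum.su], [raf.rifk]

[mamk] — σ1 onset /m/, coda /mk/ (3→1 falls) ok → permitted
[gi] — σ1 onset /g/, coda /∅/ ok → permitted
[tum.su] — σ1 onset /t/, coda /m/ ok; σ2 onset /s/, coda /∅/ ok → permitted
[raf.rifk] — σ1 onset /r/, coda /f/ ok; σ2 onset /r/, coda /fk/ (2→1 falls) ok → permitted
[ji.ak] — violates constraint (a): word begins with /j/ → not permitted
[sikm.tum] — violates constraint (d): syllable 1 coda /km/: /k/ (stop, 1) → /m/ (nasal, 3) does not fall → not permitted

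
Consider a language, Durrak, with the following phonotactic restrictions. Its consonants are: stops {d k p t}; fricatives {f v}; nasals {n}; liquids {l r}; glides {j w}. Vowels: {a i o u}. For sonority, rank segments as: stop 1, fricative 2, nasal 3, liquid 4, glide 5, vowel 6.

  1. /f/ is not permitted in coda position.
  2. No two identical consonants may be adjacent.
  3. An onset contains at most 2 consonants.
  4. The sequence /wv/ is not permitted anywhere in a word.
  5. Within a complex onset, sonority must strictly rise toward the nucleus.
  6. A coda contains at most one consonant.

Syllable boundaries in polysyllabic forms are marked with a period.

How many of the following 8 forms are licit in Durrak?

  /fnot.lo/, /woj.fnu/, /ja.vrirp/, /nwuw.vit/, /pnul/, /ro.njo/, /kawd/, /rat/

5

/fnot.lo/ — σ1 onset /fn/ (2→3 rises), coda /t/ ok; σ2 onset /l/, coda /∅/ ok → licit
/woj.fnu/ — σ1 onset /w/, coda /j/ ok; σ2 onset /fn/ (2→3 rises), coda /∅/ ok → licit
/ja.vrirp/ — violates constraint 6: syllable 2 coda /rp/ has 2 consonants (> 1) → illicit
/nwuw.vit/ — violates constraint 4: contains banned sequence /wv/ → illicit
/pnul/ — σ1 onset /pn/ (1→3 rises), coda /l/ ok → licit
/ro.njo/ — σ1 onset /r/, coda /∅/ ok; σ2 onset /nj/ (3→5 rises), coda /∅/ ok → licit
/kawd/ — violates constraint 6: syllable 1 coda /wd/ has 2 consonants (> 1) → illicit
/rat/ — σ1 onset /r/, coda /t/ ok → licit
Licit: /fnot.lo/, /woj.fnu/, /pnul/, /ro.njo/, /rat/ → 5.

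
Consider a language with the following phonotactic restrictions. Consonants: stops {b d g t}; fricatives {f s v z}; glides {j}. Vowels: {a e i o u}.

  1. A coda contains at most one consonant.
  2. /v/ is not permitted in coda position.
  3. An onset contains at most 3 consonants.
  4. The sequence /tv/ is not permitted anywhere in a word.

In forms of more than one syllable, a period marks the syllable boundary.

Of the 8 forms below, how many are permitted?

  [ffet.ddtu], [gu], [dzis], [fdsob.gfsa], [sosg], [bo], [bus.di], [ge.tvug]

[ffet.ddtu] — σ1 onset /ff/ (2C), coda /t/ ok; σ2 onset /ddt/ (3C), coda /∅/ ok → permitted
[gu] — σ1 onset /g/, coda /∅/ ok → permitted
[dzis] — σ1 onset /dz/ (2C), coda /s/ ok → permitted
[fdsob.gfsa] — σ1 onset /fds/ (3C), coda /b/ ok; σ2 onset /gfs/ (3C), coda /∅/ ok → permitted
[sosg] — violates constraint 1: syllable 1 coda /sg/ has 2 consonants (> 1) → not permitted
[bo] — σ1 onset /b/, coda /∅/ ok → permitted
[bus.di] — σ1 onset /b/, coda /s/ ok; σ2 onset /d/, coda /∅/ ok → permitted
[ge.tvug] — violates constraint 4: contains banned sequence /tv/ → not permitted
Permitted: [ffet.ddtu], [gu], [dzis], [fdsob.gfsa], [bo], [bus.di] → 6.

6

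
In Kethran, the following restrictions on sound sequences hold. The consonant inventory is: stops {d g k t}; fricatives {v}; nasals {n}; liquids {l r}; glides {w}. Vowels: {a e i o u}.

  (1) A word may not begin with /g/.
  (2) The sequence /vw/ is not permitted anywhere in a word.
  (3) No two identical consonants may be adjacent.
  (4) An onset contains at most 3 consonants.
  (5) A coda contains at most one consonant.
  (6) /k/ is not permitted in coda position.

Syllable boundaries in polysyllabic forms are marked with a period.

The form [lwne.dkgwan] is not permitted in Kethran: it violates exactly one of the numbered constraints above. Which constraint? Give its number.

[lwne.dkgwan]: syllable 2 onset /dkgw/ has 4 consonants (> 3).
This is a violation of constraint 4: "An onset contains at most 3 consonants."
The remaining constraints (1, 2, 3, 5, 6) are satisfied.

4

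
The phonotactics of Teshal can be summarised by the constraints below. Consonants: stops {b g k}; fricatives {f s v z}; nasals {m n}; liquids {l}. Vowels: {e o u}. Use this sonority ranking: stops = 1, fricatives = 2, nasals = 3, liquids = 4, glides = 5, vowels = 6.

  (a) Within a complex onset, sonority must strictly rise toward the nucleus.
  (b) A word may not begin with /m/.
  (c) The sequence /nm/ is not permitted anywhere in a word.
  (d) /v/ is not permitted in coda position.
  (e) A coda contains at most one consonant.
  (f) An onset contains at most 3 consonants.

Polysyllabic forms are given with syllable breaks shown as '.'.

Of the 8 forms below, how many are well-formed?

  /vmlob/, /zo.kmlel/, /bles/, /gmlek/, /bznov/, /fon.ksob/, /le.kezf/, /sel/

6

/vmlob/ — σ1 onset /vml/ (2→3→4 rises), coda /b/ ok → well-formed
/zo.kmlel/ — σ1 onset /z/, coda /∅/ ok; σ2 onset /kml/ (1→3→4 rises), coda /l/ ok → well-formed
/bles/ — σ1 onset /bl/ (1→4 rises), coda /s/ ok → well-formed
/gmlek/ — σ1 onset /gml/ (1→3→4 rises), coda /k/ ok → well-formed
/bznov/ — violates constraint (d): syllable 1 coda contains /v/ → ill-formed
/fon.ksob/ — σ1 onset /f/, coda /n/ ok; σ2 onset /ks/ (1→2 rises), coda /b/ ok → well-formed
/le.kezf/ — violates constraint (e): syllable 2 coda /zf/ has 2 consonants (> 1) → ill-formed
/sel/ — σ1 onset /s/, coda /l/ ok → well-formed
Well-formed: /vmlob/, /zo.kmlel/, /bles/, /gmlek/, /fon.ksob/, /sel/ → 6.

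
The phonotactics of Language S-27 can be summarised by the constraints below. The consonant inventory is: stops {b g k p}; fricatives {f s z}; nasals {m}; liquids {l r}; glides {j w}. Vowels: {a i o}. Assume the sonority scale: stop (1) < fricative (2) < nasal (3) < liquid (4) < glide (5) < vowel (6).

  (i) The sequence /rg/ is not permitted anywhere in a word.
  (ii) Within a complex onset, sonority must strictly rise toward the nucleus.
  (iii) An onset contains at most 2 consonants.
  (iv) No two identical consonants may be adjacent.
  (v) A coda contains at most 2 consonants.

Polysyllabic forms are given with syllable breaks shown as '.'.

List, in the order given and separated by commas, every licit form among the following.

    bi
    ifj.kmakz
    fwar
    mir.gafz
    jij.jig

bi — σ1 onset /b/, coda /∅/ ok → licit
ifj.kmakz — σ1 onset /∅/, coda /fj/ (2C) ok; σ2 onset /km/ (1→3 rises), coda /kz/ (2C) ok → licit
fwar — σ1 onset /fw/ (2→5 rises), coda /r/ ok → licit
mir.gafz — violates constraint (i): contains banned sequence /rg/ → illicit
jij.jig — violates constraint (iv): adjacent identical consonants /jj/ → illicit

bi, ifj.kmakz, fwar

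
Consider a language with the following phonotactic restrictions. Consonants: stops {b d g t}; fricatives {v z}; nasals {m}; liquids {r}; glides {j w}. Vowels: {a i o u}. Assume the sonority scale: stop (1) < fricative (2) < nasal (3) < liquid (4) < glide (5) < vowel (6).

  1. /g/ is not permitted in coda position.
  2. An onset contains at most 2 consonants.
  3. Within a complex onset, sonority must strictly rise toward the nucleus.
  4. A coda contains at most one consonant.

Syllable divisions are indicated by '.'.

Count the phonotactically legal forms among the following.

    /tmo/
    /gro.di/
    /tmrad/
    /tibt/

2

/tmo/ — σ1 onset /tm/ (1→3 rises), coda /∅/ ok → phonotactically legal
/gro.di/ — σ1 onset /gr/ (1→4 rises), coda /∅/ ok; σ2 onset /d/, coda /∅/ ok → phonotactically legal
/tmrad/ — violates constraint 2: syllable 1 onset /tmr/ has 3 consonants (> 2) → phonotactically illegal
/tibt/ — violates constraint 4: syllable 1 coda /bt/ has 2 consonants (> 1) → phonotactically illegal
Phonotactically legal: /tmo/, /gro.di/ → 2.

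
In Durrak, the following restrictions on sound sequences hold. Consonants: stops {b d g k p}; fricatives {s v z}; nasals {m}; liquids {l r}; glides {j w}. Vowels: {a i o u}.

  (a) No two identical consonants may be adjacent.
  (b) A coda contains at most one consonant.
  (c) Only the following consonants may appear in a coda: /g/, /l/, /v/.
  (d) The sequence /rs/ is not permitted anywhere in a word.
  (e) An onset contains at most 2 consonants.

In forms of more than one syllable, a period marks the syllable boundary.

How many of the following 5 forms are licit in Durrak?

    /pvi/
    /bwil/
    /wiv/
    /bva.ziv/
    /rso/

4

/pvi/ — σ1 onset /pv/ (2C), coda /∅/ ok → licit
/bwil/ — σ1 onset /bw/ (2C), coda /l/ ok → licit
/wiv/ — σ1 onset /w/, coda /v/ ok → licit
/bva.ziv/ — σ1 onset /bv/ (2C), coda /∅/ ok; σ2 onset /z/, coda /v/ ok → licit
/rso/ — violates constraint (d): contains banned sequence /rs/ → illicit
Licit: /pvi/, /bwil/, /wiv/, /bva.ziv/ → 4.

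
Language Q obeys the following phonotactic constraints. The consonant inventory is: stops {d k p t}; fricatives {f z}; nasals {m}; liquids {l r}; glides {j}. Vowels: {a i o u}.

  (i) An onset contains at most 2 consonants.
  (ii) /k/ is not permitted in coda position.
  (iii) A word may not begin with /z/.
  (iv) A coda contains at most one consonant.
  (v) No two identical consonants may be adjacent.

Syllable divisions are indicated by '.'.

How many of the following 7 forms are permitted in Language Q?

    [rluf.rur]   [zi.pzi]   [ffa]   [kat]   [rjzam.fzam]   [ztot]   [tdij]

3

[rluf.rur] — σ1 onset /rl/ (2C), coda /f/ ok; σ2 onset /r/, coda /r/ ok → permitted
[zi.pzi] — violates constraint (iii): word begins with /z/ → not permitted
[ffa] — violates constraint (v): adjacent identical consonants /ff/ → not permitted
[kat] — σ1 onset /k/, coda /t/ ok → permitted
[rjzam.fzam] — violates constraint (i): syllable 1 onset /rjz/ has 3 consonants (> 2) → not permitted
[ztot] — violates constraint (iii): word begins with /z/ → not permitted
[tdij] — σ1 onset /td/ (2C), coda /j/ ok → permitted
Permitted: [rluf.rur], [kat], [tdij] → 3.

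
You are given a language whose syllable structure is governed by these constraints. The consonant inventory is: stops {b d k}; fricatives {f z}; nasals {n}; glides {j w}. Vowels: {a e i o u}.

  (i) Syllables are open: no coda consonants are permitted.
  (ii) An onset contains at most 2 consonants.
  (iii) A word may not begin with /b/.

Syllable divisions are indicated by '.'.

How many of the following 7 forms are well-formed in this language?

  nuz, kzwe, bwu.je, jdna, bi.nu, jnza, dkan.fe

0

nuz — violates constraint (i): syllable 1 coda /z/ has 1 consonant (> 0) → ill-formed
kzwe — violates constraint (ii): syllable 1 onset /kzw/ has 3 consonants (> 2) → ill-formed
bwu.je — violates constraint (iii): word begins with /b/ → ill-formed
jdna — violates constraint (ii): syllable 1 onset /jdn/ has 3 consonants (> 2) → ill-formed
bi.nu — violates constraint (iii): word begins with /b/ → ill-formed
jnza — violates constraint (ii): syllable 1 onset /jnz/ has 3 consonants (> 2) → ill-formed
dkan.fe — violates constraint (i): syllable 1 coda /n/ has 1 consonant (> 0) → ill-formed
No form is well-formed → 0.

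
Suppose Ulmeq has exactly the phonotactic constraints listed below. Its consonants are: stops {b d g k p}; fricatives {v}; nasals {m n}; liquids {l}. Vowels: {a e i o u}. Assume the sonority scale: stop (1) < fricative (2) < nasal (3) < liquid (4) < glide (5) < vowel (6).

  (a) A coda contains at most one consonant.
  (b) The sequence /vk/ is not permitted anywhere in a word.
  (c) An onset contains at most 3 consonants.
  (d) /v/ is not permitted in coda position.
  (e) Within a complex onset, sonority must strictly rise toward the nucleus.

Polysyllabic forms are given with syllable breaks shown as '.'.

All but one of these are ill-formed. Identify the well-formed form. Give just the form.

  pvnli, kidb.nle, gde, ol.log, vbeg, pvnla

pvnli — violates constraint (c): syllable 1 onset /pvnl/ has 4 consonants (> 3) → ill-formed
kidb.nle — violates constraint (a): syllable 1 coda /db/ has 2 consonants (> 1) → ill-formed
gde — violates constraint (e): syllable 1 onset /gd/: /g/ (stop, 1) → /d/ (stop, 1) does not rise → ill-formed
ol.log — σ1 onset /∅/, coda /l/ ok; σ2 onset /l/, coda /g/ ok → well-formed
vbeg — violates constraint (e): syllable 1 onset /vb/: /v/ (fricative, 2) → /b/ (stop, 1) does not rise → ill-formed
pvnla — violates constraint (c): syllable 1 onset /pvnl/ has 4 consonants (> 3) → ill-formed

ol.log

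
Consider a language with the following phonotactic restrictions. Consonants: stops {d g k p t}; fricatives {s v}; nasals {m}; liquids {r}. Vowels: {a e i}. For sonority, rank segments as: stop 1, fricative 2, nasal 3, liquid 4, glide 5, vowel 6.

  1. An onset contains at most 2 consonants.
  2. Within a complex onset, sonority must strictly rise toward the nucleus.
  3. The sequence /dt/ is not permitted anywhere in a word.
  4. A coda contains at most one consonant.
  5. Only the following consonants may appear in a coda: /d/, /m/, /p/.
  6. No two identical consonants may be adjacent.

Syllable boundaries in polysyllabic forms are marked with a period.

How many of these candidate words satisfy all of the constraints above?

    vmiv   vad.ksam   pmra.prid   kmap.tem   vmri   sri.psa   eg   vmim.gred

vmiv — violates constraint 5: syllable 1 coda contains /v/, which is not a licensed coda consonant → phonotactically illegal
vad.ksam — σ1 onset /v/, coda /d/ ok; σ2 onset /ks/ (1→2 rises), coda /m/ ok → phonotactically legal
pmra.prid — violates constraint 1: syllable 1 onset /pmr/ has 3 consonants (> 2) → phonotactically illegal
kmap.tem — σ1 onset /km/ (1→3 rises), coda /p/ ok; σ2 onset /t/, coda /m/ ok → phonotactically legal
vmri — violates constraint 1: syllable 1 onset /vmr/ has 3 consonants (> 2) → phonotactically illegal
sri.psa — σ1 onset /sr/ (2→4 rises), coda /∅/ ok; σ2 onset /ps/ (1→2 rises), coda /∅/ ok → phonotactically legal
eg — violates constraint 5: syllable 1 coda contains /g/, which is not a licensed coda consonant → phonotactically illegal
vmim.gred — σ1 onset /vm/ (2→3 rises), coda /m/ ok; σ2 onset /gr/ (1→4 rises), coda /d/ ok → phonotactically legal
Phonotactically legal: vad.ksam, kmap.tem, sri.psa, vmim.gred → 4.

4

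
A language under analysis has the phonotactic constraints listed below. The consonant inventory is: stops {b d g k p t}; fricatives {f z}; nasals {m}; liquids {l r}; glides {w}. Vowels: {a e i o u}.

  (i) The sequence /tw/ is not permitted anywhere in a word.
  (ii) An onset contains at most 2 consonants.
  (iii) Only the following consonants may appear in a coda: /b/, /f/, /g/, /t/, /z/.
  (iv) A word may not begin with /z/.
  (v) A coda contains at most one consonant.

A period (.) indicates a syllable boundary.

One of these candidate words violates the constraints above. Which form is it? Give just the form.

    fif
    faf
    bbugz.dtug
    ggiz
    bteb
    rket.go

fif — σ1 onset /f/, coda /f/ ok → phonotactically legal
faf — σ1 onset /f/, coda /f/ ok → phonotactically legal
bbugz.dtug — violates constraint (v): syllable 1 coda /gz/ has 2 consonants (> 1) → phonotactically illegal
ggiz — σ1 onset /gg/ (2C), coda /z/ ok → phonotactically legal
bteb — σ1 onset /bt/ (2C), coda /b/ ok → phonotactically legal
rket.go — σ1 onset /rk/ (2C), coda /t/ ok; σ2 onset /g/, coda /∅/ ok → phonotactically legal

bbugz.dtug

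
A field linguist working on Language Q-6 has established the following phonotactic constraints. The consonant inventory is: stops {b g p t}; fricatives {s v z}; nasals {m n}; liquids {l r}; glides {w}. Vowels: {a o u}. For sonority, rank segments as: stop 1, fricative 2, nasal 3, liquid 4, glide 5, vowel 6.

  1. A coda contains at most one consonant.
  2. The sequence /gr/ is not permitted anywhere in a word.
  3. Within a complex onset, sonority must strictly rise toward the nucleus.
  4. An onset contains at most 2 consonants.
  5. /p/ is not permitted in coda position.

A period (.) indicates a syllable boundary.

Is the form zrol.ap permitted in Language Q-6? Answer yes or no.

no

zrol.ap — violates constraint 5: syllable 2 coda contains /p/ → not permitted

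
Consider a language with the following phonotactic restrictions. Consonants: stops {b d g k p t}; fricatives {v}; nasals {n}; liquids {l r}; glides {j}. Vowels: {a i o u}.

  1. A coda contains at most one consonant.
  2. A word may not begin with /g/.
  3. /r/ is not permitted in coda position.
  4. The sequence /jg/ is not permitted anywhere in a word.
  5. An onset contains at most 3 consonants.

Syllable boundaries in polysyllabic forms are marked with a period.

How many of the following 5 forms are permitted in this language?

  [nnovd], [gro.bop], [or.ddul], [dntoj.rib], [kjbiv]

2

[nnovd] — violates constraint 1: syllable 1 coda /vd/ has 2 consonants (> 1) → not permitted
[gro.bop] — violates constraint 2: word begins with /g/ → not permitted
[or.ddul] — violates constraint 3: syllable 1 coda contains /r/ → not permitted
[dntoj.rib] — σ1 onset /dnt/ (3C), coda /j/ ok; σ2 onset /r/, coda /b/ ok → permitted
[kjbiv] — σ1 onset /kjb/ (3C), coda /v/ ok → permitted
Permitted: [dntoj.rib], [kjbiv] → 2.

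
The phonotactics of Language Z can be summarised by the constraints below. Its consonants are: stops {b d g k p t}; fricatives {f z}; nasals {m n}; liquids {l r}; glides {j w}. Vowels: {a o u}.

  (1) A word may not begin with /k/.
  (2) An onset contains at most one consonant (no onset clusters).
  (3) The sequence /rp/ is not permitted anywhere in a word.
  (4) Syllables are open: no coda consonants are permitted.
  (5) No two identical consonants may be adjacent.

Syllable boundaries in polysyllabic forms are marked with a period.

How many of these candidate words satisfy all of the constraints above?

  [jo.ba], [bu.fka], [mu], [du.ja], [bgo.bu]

[jo.ba] — σ1 onset /j/, coda /∅/ ok; σ2 onset /b/, coda /∅/ ok → well-formed
[bu.fka] — violates constraint 2: syllable 2 onset /fk/ has 2 consonants (> 1) → ill-formed
[mu] — σ1 onset /m/, coda /∅/ ok → well-formed
[du.ja] — σ1 onset /d/, coda /∅/ ok; σ2 onset /j/, coda /∅/ ok → well-formed
[bgo.bu] — violates constraint 2: syllable 1 onset /bg/ has 2 consonants (> 1) → ill-formed
Well-formed: [jo.ba], [mu], [du.ja] → 3.

3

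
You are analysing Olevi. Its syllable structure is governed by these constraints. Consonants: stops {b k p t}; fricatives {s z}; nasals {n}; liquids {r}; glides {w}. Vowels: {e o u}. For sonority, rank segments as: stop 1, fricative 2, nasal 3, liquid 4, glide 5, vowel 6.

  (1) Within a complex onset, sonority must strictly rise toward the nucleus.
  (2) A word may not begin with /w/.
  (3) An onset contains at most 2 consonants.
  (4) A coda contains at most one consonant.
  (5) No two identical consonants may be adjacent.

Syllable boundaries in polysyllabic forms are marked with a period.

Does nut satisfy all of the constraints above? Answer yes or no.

yes

nut — σ1 onset /n/, coda /t/ ok → licit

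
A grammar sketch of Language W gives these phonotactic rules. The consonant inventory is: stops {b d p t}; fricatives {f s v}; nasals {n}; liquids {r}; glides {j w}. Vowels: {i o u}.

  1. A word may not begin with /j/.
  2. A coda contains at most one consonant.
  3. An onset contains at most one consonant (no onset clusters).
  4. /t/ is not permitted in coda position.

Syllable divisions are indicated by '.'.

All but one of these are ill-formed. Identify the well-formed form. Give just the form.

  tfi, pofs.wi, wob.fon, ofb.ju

tfi — violates constraint 3: syllable 1 onset /tf/ has 2 consonants (> 1) → ill-formed
pofs.wi — violates constraint 2: syllable 1 coda /fs/ has 2 consonants (> 1) → ill-formed
wob.fon — σ1 onset /w/, coda /b/ ok; σ2 onset /f/, coda /n/ ok → well-formed
ofb.ju — violates constraint 2: syllable 1 coda /fb/ has 2 consonants (> 1) → ill-formed

wob.fon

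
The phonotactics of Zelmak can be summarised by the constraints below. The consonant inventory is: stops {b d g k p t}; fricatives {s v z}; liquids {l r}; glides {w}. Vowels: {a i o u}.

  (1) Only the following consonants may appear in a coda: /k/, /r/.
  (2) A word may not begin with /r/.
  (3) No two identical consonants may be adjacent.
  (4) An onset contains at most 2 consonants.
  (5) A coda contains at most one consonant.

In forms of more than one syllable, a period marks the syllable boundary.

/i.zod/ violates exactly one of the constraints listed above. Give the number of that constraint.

/i.zod/: syllable 2 coda contains /d/, which is not a licensed coda consonant.
This is a violation of constraint 1: "Only the following consonants may appear in a coda: /k/, /r/."
The remaining constraints (2, 3, 4, 5) are satisfied.

1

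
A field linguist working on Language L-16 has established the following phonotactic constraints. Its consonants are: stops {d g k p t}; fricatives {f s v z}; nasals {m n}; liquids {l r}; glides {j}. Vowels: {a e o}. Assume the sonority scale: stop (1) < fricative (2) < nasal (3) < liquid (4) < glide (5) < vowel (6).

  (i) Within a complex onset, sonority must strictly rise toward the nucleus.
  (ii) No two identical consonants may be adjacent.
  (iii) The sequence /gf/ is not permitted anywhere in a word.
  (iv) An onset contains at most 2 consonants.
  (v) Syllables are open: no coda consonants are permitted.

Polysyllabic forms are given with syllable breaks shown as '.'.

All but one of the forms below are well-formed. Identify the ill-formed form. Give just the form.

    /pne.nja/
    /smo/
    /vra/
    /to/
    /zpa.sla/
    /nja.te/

/pne.nja/ — σ1 onset /pn/ (1→3 rises), coda /∅/ ok; σ2 onset /nj/ (3→5 rises), coda /∅/ ok → well-formed
/smo/ — σ1 onset /sm/ (2→3 rises), coda /∅/ ok → well-formed
/vra/ — σ1 onset /vr/ (2→4 rises), coda /∅/ ok → well-formed
/to/ — σ1 onset /t/, coda /∅/ ok → well-formed
/zpa.sla/ — violates constraint (i): syllable 1 onset /zp/: /z/ (fricative, 2) → /p/ (stop, 1) does not rise → ill-formed
/nja.te/ — σ1 onset /nj/ (3→5 rises), coda /∅/ ok; σ2 onset /t/, coda /∅/ ok → well-formed

/zpa.sla/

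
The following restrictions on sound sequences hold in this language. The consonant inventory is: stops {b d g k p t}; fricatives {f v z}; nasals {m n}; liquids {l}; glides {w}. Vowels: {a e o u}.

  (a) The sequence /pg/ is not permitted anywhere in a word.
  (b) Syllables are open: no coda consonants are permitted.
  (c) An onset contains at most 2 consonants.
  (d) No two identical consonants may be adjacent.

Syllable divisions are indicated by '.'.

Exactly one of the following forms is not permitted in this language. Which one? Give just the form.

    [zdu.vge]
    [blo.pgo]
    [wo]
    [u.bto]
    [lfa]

[blo.pgo]

[zdu.vge] — σ1 onset /zd/ (2C), coda /∅/ ok; σ2 onset /vg/ (2C), coda /∅/ ok → permitted
[blo.pgo] — violates constraint (a): contains banned sequence /pg/ → not permitted
[wo] — σ1 onset /w/, coda /∅/ ok → permitted
[u.bto] — σ1 onset /∅/, coda /∅/ ok; σ2 onset /bt/ (2C), coda /∅/ ok → permitted
[lfa] — σ1 onset /lf/ (2C), coda /∅/ ok → permitted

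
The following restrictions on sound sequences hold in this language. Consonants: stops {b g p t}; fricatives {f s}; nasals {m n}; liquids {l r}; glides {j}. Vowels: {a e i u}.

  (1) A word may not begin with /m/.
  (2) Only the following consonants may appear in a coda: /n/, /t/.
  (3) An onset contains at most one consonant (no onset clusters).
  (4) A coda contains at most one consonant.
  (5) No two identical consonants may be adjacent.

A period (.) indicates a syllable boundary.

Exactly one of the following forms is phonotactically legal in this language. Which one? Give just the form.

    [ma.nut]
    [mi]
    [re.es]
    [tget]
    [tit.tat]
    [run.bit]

[run.bit]

[ma.nut] — violates constraint 1: word begins with /m/ → phonotactically illegal
[mi] — violates constraint 1: word begins with /m/ → phonotactically illegal
[re.es] — violates constraint 2: syllable 2 coda contains /s/, which is not a licensed coda consonant → phonotactically illegal
[tget] — violates constraint 3: syllable 1 onset /tg/ has 2 consonants (> 1) → phonotactically illegal
[tit.tat] — violates constraint 5: adjacent identical consonants /tt/ → phonotactically illegal
[run.bit] — σ1 onset /r/, coda /n/ ok; σ2 onset /b/, coda /t/ ok → phonotactically legal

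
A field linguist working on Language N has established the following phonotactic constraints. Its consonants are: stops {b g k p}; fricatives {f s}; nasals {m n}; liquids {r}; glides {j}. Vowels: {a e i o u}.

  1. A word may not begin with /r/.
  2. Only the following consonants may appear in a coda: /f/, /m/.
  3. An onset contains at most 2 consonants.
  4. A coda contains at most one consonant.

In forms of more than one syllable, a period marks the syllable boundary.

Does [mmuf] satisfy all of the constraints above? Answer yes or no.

yes

[mmuf] — σ1 onset /mm/ (2C), coda /f/ ok → permitted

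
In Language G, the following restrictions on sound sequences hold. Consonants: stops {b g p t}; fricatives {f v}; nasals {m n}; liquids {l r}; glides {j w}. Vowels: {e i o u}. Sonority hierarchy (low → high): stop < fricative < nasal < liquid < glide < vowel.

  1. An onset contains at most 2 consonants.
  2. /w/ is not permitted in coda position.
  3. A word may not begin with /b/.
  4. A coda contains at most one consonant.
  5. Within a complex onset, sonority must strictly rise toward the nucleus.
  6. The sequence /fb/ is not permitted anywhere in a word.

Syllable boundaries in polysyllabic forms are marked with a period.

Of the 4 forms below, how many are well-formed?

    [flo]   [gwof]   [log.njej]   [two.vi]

[flo] — σ1 onset /fl/ (2→4 rises), coda /∅/ ok → well-formed
[gwof] — σ1 onset /gw/ (1→5 rises), coda /f/ ok → well-formed
[log.njej] — σ1 onset /l/, coda /g/ ok; σ2 onset /nj/ (3→5 rises), coda /j/ ok → well-formed
[two.vi] — σ1 onset /tw/ (1→5 rises), coda /∅/ ok; σ2 onset /v/, coda /∅/ ok → well-formed
Well-formed: [flo], [gwof], [log.njej], [two.vi] → 4.

4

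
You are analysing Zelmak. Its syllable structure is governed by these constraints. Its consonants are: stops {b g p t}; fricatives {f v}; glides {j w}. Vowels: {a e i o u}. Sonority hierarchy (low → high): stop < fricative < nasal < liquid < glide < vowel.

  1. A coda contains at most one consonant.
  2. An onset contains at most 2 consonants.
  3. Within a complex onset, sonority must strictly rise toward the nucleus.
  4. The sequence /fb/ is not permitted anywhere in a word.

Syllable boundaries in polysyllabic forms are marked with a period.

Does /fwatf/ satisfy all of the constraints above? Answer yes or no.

/fwatf/ — violates constraint 1: syllable 1 coda /tf/ has 2 consonants (> 1) → phonotactically illegal

no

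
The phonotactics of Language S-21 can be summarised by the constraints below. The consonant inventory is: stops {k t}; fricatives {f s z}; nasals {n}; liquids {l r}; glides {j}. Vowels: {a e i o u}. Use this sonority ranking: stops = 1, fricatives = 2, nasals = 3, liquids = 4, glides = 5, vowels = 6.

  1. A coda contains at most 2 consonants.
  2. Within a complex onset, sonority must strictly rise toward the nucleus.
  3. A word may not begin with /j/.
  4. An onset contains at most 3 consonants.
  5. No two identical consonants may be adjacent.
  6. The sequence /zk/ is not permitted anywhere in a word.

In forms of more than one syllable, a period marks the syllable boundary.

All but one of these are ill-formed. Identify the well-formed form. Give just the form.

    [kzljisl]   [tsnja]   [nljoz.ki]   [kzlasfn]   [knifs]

[knifs]

[kzljisl] — violates constraint 4: syllable 1 onset /kzlj/ has 4 consonants (> 3) → ill-formed
[tsnja] — violates constraint 4: syllable 1 onset /tsnj/ has 4 consonants (> 3) → ill-formed
[nljoz.ki] — violates constraint 6: contains banned sequence /zk/ → ill-formed
[kzlasfn] — violates constraint 1: syllable 1 coda /sfn/ has 3 consonants (> 2) → ill-formed
[knifs] — σ1 onset /kn/ (1→3 rises), coda /fs/ (2C) ok → well-formed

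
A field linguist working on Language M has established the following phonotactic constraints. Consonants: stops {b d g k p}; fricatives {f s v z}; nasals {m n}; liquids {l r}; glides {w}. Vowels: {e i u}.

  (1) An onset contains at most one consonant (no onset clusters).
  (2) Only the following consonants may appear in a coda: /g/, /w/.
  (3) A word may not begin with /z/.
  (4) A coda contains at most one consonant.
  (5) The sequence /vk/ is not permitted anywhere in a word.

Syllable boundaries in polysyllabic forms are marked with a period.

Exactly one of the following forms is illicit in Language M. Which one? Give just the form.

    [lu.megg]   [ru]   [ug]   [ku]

[lu.megg]

[lu.megg] — violates constraint 4: syllable 2 coda /gg/ has 2 consonants (> 1) → illicit
[ru] — σ1 onset /r/, coda /∅/ ok → licit
[ug] — σ1 onset /∅/, coda /g/ ok → licit
[ku] — σ1 onset /k/, coda /∅/ ok → licit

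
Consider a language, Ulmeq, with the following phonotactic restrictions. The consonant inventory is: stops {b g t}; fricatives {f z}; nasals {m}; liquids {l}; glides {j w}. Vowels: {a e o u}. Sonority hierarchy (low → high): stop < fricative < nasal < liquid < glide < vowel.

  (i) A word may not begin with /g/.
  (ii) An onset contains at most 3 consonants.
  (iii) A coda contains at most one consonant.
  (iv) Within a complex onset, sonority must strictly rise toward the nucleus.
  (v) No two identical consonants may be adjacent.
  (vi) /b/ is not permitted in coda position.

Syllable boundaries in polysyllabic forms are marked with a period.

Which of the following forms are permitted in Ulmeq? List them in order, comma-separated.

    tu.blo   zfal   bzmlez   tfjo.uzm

tu.blo — σ1 onset /t/, coda /∅/ ok; σ2 onset /bl/ (1→4 rises), coda /∅/ ok → permitted
zfal — violates constraint (iv): syllable 1 onset /zf/: /z/ (fricative, 2) → /f/ (fricative, 2) does not rise → not permitted
bzmlez — violates constraint (ii): syllable 1 onset /bzml/ has 4 consonants (> 3) → not permitted
tfjo.uzm — violates constraint (iii): syllable 2 coda /zm/ has 2 consonants (> 1) → not permitted

tu.blo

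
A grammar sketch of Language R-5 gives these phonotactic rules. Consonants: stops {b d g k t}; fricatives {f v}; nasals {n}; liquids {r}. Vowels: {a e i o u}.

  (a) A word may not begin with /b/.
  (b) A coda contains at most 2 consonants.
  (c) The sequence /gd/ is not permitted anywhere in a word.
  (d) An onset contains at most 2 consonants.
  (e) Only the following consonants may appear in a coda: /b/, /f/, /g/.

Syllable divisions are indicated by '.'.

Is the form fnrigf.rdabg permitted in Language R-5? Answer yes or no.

no

fnrigf.rdabg — violates constraint (d): syllable 1 onset /fnr/ has 3 consonants (> 2) → not permitted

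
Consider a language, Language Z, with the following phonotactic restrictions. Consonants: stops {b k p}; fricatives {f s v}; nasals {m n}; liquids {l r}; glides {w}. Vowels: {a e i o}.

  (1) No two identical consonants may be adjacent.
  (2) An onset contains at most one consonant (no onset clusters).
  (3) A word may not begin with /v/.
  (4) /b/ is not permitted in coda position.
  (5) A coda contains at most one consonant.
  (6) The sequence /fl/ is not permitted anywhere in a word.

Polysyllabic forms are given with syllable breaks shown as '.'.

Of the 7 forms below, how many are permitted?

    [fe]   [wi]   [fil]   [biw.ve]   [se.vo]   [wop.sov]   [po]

[fe] — σ1 onset /f/, coda /∅/ ok → permitted
[wi] — σ1 onset /w/, coda /∅/ ok → permitted
[fil] — σ1 onset /f/, coda /l/ ok → permitted
[biw.ve] — σ1 onset /b/, coda /w/ ok; σ2 onset /v/, coda /∅/ ok → permitted
[se.vo] — σ1 onset /s/, coda /∅/ ok; σ2 onset /v/, coda /∅/ ok → permitted
[wop.sov] — σ1 onset /w/, coda /p/ ok; σ2 onset /s/, coda /v/ ok → permitted
[po] — σ1 onset /p/, coda /∅/ ok → permitted
Permitted: [fe], [wi], [fil], [biw.ve], [se.vo], [wop.sov], [po] → 7.

7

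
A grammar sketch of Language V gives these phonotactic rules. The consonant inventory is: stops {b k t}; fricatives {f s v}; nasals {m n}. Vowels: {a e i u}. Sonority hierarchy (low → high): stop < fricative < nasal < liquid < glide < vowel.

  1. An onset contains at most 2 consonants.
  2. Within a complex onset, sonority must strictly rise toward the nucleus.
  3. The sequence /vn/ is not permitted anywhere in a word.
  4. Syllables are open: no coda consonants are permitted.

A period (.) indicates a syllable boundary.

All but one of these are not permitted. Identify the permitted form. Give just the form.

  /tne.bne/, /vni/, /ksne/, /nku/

/tne.bne/ — σ1 onset /tn/ (1→3 rises), coda /∅/ ok; σ2 onset /bn/ (1→3 rises), coda /∅/ ok → permitted
/vni/ — violates constraint 3: contains banned sequence /vn/ → not permitted
/ksne/ — violates constraint 1: syllable 1 onset /ksn/ has 3 consonants (> 2) → not permitted
/nku/ — violates constraint 2: syllable 1 onset /nk/: /n/ (nasal, 3) → /k/ (stop, 1) does not rise → not permitted

/tne.bne/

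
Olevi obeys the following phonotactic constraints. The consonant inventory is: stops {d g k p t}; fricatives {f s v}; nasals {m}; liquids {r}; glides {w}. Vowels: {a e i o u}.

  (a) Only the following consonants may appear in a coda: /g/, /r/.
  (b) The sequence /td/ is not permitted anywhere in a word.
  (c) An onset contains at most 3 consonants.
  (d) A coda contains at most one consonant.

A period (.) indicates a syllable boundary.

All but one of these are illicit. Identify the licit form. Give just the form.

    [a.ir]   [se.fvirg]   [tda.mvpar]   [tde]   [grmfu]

[a.ir]

[a.ir] — σ1 onset /∅/, coda /∅/ ok; σ2 onset /∅/, coda /r/ ok → licit
[se.fvirg] — violates constraint (d): syllable 2 coda /rg/ has 2 consonants (> 1) → illicit
[tda.mvpar] — violates constraint (b): contains banned sequence /td/ → illicit
[tde] — violates constraint (b): contains banned sequence /td/ → illicit
[grmfu] — violates constraint (c): syllable 1 onset /grmf/ has 4 consonants (> 3) → illicit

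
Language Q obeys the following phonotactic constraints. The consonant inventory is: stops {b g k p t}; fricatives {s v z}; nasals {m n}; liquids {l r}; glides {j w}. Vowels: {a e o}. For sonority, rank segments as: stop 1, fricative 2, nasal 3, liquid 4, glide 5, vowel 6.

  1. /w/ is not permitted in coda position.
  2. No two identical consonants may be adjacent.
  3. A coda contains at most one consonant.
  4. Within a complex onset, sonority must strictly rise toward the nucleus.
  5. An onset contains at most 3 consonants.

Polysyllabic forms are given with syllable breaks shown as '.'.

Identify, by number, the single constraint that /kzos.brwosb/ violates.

3

/kzos.brwosb/: syllable 2 coda /sb/ has 2 consonants (> 1).
This is a violation of constraint 3: "A coda contains at most one consonant."
The remaining constraints (1, 2, 4, 5) are satisfied.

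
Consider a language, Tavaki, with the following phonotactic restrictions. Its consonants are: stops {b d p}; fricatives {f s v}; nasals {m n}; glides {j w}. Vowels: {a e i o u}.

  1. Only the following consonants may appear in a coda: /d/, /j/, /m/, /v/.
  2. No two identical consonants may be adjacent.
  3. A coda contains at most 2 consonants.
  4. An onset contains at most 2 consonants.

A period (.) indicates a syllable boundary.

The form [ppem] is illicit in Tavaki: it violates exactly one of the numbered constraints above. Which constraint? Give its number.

2

[ppem]: adjacent identical consonants /pp/.
This is a violation of constraint 2: "No two identical consonants may be adjacent."
The remaining constraints (1, 3, 4) are satisfied.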